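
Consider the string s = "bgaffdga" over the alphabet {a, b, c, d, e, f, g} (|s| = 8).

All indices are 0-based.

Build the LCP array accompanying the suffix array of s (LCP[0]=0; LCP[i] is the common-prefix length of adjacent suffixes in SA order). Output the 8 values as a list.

[0, 1, 0, 0, 0, 1, 0, 2]

rank | idx | suffix
   0 |   7 | a
   1 |   2 | affdga
   2 |   0 | bgaffdga
   3 |   5 | dga
   4 |   4 | fdga
   5 |   3 | ffdga
   6 |   6 | ga
   7 |   1 | gaffdga

SA = [7, 2, 0, 5, 4, 3, 6, 1]
i: (SA[i-1],SA[i]) lcp shared
  1: (7,2) 1 'a'
  2: (2,0) 0 ''
  3: (0,5) 0 ''
  4: (5,4) 0 ''
  5: (4,3) 1 'f'
  6: (3,6) 0 ''
  7: (6,1) 2 'ga'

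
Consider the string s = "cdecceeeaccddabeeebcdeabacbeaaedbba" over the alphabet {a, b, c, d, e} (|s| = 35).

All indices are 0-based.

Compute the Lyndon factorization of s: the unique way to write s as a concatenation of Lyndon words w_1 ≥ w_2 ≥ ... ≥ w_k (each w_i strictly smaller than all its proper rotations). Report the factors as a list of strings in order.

["cde", "cceee", "accdd", "abeeebcde", "abacbe", "aaedbb", "a"]

emit factor 1: 'cde' (i=0, period=3)
emit factor 2: 'cceee' (i=3, period=5)
emit factor 3: 'accdd' (i=8, period=5)
emit factor 4: 'abeeebcde' (i=13, period=9)
emit factor 5: 'abacbe' (i=22, period=6)
emit factor 6: 'aaedbb' (i=28, period=6)
emit factor 7: 'a' (i=34, period=1)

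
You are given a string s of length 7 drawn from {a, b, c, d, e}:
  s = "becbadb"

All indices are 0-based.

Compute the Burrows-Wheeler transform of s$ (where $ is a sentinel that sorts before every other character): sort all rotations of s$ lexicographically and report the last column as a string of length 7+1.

rank  rotation  last
    0  $becbadb  b
    1  adb$becb  b
    2  b$becbad  d
    3  badb$bec  c
    4  becbadb$  $
    5  cbadb$be  e
    6  db$becba  a
    7  ecbadb$b  b

bbdc$eab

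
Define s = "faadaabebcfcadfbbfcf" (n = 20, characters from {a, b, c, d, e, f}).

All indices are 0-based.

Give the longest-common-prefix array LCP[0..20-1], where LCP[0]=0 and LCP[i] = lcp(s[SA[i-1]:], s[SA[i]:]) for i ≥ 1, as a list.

[0, 2, 1, 1, 2, 0, 1, 1, 1, 0, 1, 2, 0, 1, 0, 0, 1, 1, 1, 2]

rank→(start, suffix):
  0 → (4, 'aabebcfcadfbbfcf')
  1 → (1, 'aadaabebcfcadfbbfcf')
  2 → (5, 'abebcfcadfbbfcf')
  3 → (2, 'adaabebcfcadfbbfcf')
  4 → (12, 'adfbbfcf')
  5 → (15, 'bbfcf')
  6 → (8, 'bcfcadfbbfcf')
  7 → (6, 'bebcfcadfbbfcf')
  8 → (16, 'bfcf')
  9 → (11, 'cadfbbfcf')
  10 → (18, 'cf')
  11 → (9, 'cfcadfbbfcf')
  12 → (3, 'daabebcfcadfbbfcf')
  13 → (13, 'dfbbfcf')
  14 → (7, 'ebcfcadfbbfcf')
  15 → (19, 'f')
  16 → (0, 'faadaabebcfcadfbbfcf')
  17 → (14, 'fbbfcf')
  18 → (10, 'fcadfbbfcf')
  19 → (17, 'fcf')

SA = [4, 1, 5, 2, 12, 15, 8, 6, 16, 11, 18, 9, 3, 13, 7, 19, 0, 14, 10, 17]
rank  pair      lcp
   1  s[4:],s[1:]  2  'aa'
   2  s[1:],s[5:]  1  'a'
   3  s[5:],s[2:]  1  'a'
   4  s[2:],s[12:]  2  'ad'
   5  s[12:],s[15:]  0  ''
   6  s[15:],s[8:]  1  'b'
   7  s[8:],s[6:]  1  'b'
   8  s[6:],s[16:]  1  'b'
   9  s[16:],s[11:]  0  ''
  10  s[11:],s[18:]  1  'c'
  11  s[18:],s[9:]  2  'cf'
  12  s[9:],s[3:]  0  ''
  13  s[3:],s[13:]  1  'd'
  14  s[13:],s[7:]  0  ''
  15  s[7:],s[19:]  0  ''
  16  s[19:],s[0:]  1  'f'
  17  s[0:],s[14:]  1  'f'
  18  s[14:],s[10:]  1  'f'
  19  s[10:],s[17:]  2  'fc'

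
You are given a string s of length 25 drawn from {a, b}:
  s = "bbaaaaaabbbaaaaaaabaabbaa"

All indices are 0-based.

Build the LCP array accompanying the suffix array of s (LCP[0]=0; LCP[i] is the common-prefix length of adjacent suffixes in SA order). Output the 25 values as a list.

rank→(start, suffix):
  0 → (24, 'a')
  1 → (23, 'aa')
  2 → (11, 'aaaaaaabaabbaa')
  3 → (12, 'aaaaaabaabbaa')
  4 → (2, 'aaaaaabbbaaaaaaabaabbaa')
  5 → (13, 'aaaaabaabbaa')
  6 → (3, 'aaaaabbbaaaaaaabaabbaa')
  7 → (14, 'aaaabaabbaa')
  8 → (4, 'aaaabbbaaaaaaabaabbaa')
  9 → (15, 'aaabaabbaa')
  10 → (5, 'aaabbbaaaaaaabaabbaa')
  11 → (16, 'aabaabbaa')
  12 → (19, 'aabbaa')
  13 → (6, 'aabbbaaaaaaabaabbaa')
  14 → (17, 'abaabbaa')
  15 → (20, 'abbaa')
  16 → (7, 'abbbaaaaaaabaabbaa')
  17 → (22, 'baa')
  18 → (10, 'baaaaaaabaabbaa')
  19 → (1, 'baaaaaabbbaaaaaaabaabbaa')
  20 → (18, 'baabbaa')
  21 → (21, 'bbaa')
  22 → (9, 'bbaaaaaaabaabbaa')
  23 → (0, 'bbaaaaaabbbaaaaaaabaabbaa')
  24 → (8, 'bbbaaaaaaabaabbaa')

SA = [24, 23, 11, 12, 2, 13, 3, 14, 4, 15, 5, 16, 19, 6, 17, 20, 7, 22, 10, 1, 18, 21, 9, 0, 8]
[i] adj suffixes → lcp
  [1] 24/23 → 1 ('a')
  [2] 23/11 → 2 ('aa')
  [3] 11/12 → 6 ('aaaaaa')
  [4] 12/2 → 7 ('aaaaaab')
  [5] 2/13 → 5 ('aaaaa')
  [6] 13/3 → 6 ('aaaaab')
  [7] 3/14 → 4 ('aaaa')
  [8] 14/4 → 5 ('aaaab')
  [9] 4/15 → 3 ('aaa')
  [10] 15/5 → 4 ('aaab')
  [11] 5/16 → 2 ('aa')
  [12] 16/19 → 3 ('aab')
  [13] 19/6 → 4 ('aabb')
  [14] 6/17 → 1 ('a')
  [15] 17/20 → 2 ('ab')
  [16] 20/7 → 3 ('abb')
  [17] 7/22 → 0 ('')
  [18] 22/10 → 3 ('baa')
  [19] 10/1 → 7 ('baaaaaa')
  [20] 1/18 → 3 ('baa')
  [21] 18/21 → 1 ('b')
  [22] 21/9 → 4 ('bbaa')
  [23] 9/0 → 8 ('bbaaaaaa')
  [24] 0/8 → 2 ('bb')

[0, 1, 2, 6, 7, 5, 6, 4, 5, 3, 4, 2, 3, 4, 1, 2, 3, 0, 3, 7, 3, 1, 4, 8, 2]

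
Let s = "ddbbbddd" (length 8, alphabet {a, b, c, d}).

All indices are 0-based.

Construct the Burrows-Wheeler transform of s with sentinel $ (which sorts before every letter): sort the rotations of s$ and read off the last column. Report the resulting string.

rank  rotation   last
    0  $ddbbbddd  d
    1  bbbddd$dd  d
    2  bbddd$ddb  b
    3  bddd$ddbb  b
    4  d$ddbbbdd  d
    5  dbbbddd$d  d
    6  dd$ddbbbd  d
    7  ddbbbddd$  $
    8  ddd$ddbbb  b

ddbbddd$b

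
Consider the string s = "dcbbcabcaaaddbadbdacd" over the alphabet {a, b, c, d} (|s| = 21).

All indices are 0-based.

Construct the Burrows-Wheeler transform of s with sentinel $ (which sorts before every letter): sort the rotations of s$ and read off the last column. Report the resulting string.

rank  rotation                last
    0  $dcbbcabcaaaddbadbdacd  d
    1  aaaddbadbdacd$dcbbcabc  c
    2  aaddbadbdacd$dcbbcabca  a
    3  abcaaaddbadbdacd$dcbbc  c
    4  acd$dcbbcabcaaaddbadbd  d
    5  adbdacd$dcbbcabcaaaddb  b
    6  addbadbdacd$dcbbcabcaa  a
    7  badbdacd$dcbbcabcaaadd  d
    8  bbcabcaaaddbadbdacd$dc  c
    9  bcaaaddbadbdacd$dcbbca  a
   10  bcabcaaaddbadbdacd$dcb  b
   11  bdacd$dcbbcabcaaaddbad  d
   12  caaaddbadbdacd$dcbbcab  b
   13  cabcaaaddbadbdacd$dcbb  b
   14  cbbcabcaaaddbadbdacd$d  d
   15  cd$dcbbcabcaaaddbadbda  a
   16  d$dcbbcabcaaaddbadbdac  c
   17  dacd$dcbbcabcaaaddbadb  b
   18  dbadbdacd$dcbbcabcaaad  d
   19  dbdacd$dcbbcabcaaaddba  a
   20  dcbbcabcaaaddbadbdacd$  $
   21  ddbadbdacd$dcbbcabcaaa  a

dcacdbadcabdbbdacbda$a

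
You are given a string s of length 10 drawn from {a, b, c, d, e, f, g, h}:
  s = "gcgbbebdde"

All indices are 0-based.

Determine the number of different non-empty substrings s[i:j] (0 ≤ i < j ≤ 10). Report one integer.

rank→(start, suffix):
  0 → (3, 'bbebdde')
  1 → (6, 'bdde')
  2 → (4, 'bebdde')
  3 → (1, 'cgbbebdde')
  4 → (7, 'dde')
  5 → (8, 'de')
  6 → (9, 'e')
  7 → (5, 'ebdde')
  8 → (2, 'gbbebdde')
  9 → (0, 'gcgbbebdde')

SA = [3, 6, 4, 1, 7, 8, 9, 5, 2, 0]
rank  pair      lcp
   1  s[3:],s[6:]  1  'b'
   2  s[6:],s[4:]  1  'b'
   3  s[4:],s[1:]  0  ''
   4  s[1:],s[7:]  0  ''
   5  s[7:],s[8:]  1  'd'
   6  s[8:],s[9:]  0  ''
   7  s[9:],s[5:]  1  'e'
   8  s[5:],s[2:]  0  ''
   9  s[2:],s[0:]  1  'g'

n(n+1)/2 = 10·11/2 = 55
Σ LCP = 0 + 1 + 1 + 0 + 0 + 1 + 0 + 1 + 0 + 1 = 5
distinct = 55 − 5 = 50

50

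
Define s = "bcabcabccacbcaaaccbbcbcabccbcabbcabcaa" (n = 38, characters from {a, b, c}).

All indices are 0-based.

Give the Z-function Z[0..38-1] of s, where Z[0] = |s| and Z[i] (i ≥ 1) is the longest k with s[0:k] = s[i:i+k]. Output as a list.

Z[0]=38
i=1: i≥r, start 0; Z[1]=0
i=2: i≥r, start 0; Z[2]=0
i=3: i≥r, start 0; Z[3]=5 grow→box=[3,8)
i=4: min(r-i=4, Z[1]=0)=0; Z[4]=0
i=5: min(r-i=3, Z[2]=0)=0; Z[5]=0
i=6: min(r-i=2, Z[3]=5)=2; Z[6]=2
i=7: min(r-i=1, Z[4]=0)=0; Z[7]=0
i=8: i≥r, start 0; Z[8]=0
i=9: i≥r, start 0; Z[9]=0
i=10: i≥r, start 0; Z[10]=0
i=11: i≥r, start 0; Z[11]=3 grow→box=[11,14)
i=12: min(r-i=2, Z[1]=0)=0; Z[12]=0
i=13: min(r-i=1, Z[2]=0)=0; Z[13]=0
i=14: i≥r, start 0; Z[14]=0
i=15: i≥r, start 0; Z[15]=0
i=16: i≥r, start 0; Z[16]=0
i=17: i≥r, start 0; Z[17]=0
i=18: i≥r, start 0; Z[18]=1 grow→box=[18,19)
i=19: i≥r, start 0; Z[19]=2 grow→box=[19,21)
i=20: min(r-i=1, Z[1]=0)=0; Z[20]=0
i=21: i≥r, start 0; Z[21]=5 grow→box=[21,26)
i=22: min(r-i=4, Z[1]=0)=0; Z[22]=0
i=23: min(r-i=3, Z[2]=0)=0; Z[23]=0
i=24: min(r-i=2, Z[3]=5)=2; Z[24]=2
i=25: min(r-i=1, Z[4]=0)=0; Z[25]=0
i=26: i≥r, start 0; Z[26]=0
i=27: i≥r, start 0; Z[27]=4 grow→box=[27,31)
i=28: min(r-i=3, Z[1]=0)=0; Z[28]=0
i=29: min(r-i=2, Z[2]=0)=0; Z[29]=0
i=30: min(r-i=1, Z[3]=5)=1; Z[30]=1
i=31: i≥r, start 0; Z[31]=6 grow→box=[31,37)
i=32: min(r-i=5, Z[1]=0)=0; Z[32]=0
i=33: min(r-i=4, Z[2]=0)=0; Z[33]=0
i=34: min(r-i=3, Z[3]=5)=3; Z[34]=3
i=35: min(r-i=2, Z[4]=0)=0; Z[35]=0
i=36: min(r-i=1, Z[5]=0)=0; Z[36]=0
i=37: i≥r, start 0; Z[37]=0

[38, 0, 0, 5, 0, 0, 2, 0, 0, 0, 0, 3, 0, 0, 0, 0, 0, 0, 1, 2, 0, 5, 0, 0, 2, 0, 0, 4, 0, 0, 1, 6, 0, 0, 3, 0, 0, 0]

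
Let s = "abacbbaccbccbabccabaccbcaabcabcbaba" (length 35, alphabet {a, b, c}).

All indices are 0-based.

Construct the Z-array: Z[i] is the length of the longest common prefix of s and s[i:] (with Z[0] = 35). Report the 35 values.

Z[0]=35
i=1: fresh scan; Z[1]=0
i=2: fresh scan; Z[2]=1 extend→box=[2,3)
i=3: fresh scan; Z[3]=0
i=4: fresh scan; Z[4]=0
i=5: fresh scan; Z[5]=0
i=6: fresh scan; Z[6]=1 extend→box=[6,7)
i=7: fresh scan; Z[7]=0
i=8: fresh scan; Z[8]=0
i=9: fresh scan; Z[9]=0
i=10: fresh scan; Z[10]=0
i=11: fresh scan; Z[11]=0
i=12: fresh scan; Z[12]=0
i=13: fresh scan; Z[13]=2 extend→box=[13,15)
i=14: min(r-i=1, Z[1]=0)=0; Z[14]=0
i=15: fresh scan; Z[15]=0
i=16: fresh scan; Z[16]=0
i=17: fresh scan; Z[17]=4 extend→box=[17,21)
i=18: min(r-i=3, Z[1]=0)=0; Z[18]=0
i=19: min(r-i=2, Z[2]=1)=1; Z[19]=1
i=20: min(r-i=1, Z[3]=0)=0; Z[20]=0
i=21: fresh scan; Z[21]=0
i=22: fresh scan; Z[22]=0
i=23: fresh scan; Z[23]=0
i=24: fresh scan; Z[24]=1 extend→box=[24,25)
i=25: fresh scan; Z[25]=2 extend→box=[25,27)
i=26: min(r-i=1, Z[1]=0)=0; Z[26]=0
i=27: fresh scan; Z[27]=0
i=28: fresh scan; Z[28]=2 extend→box=[28,30)
i=29: min(r-i=1, Z[1]=0)=0; Z[29]=0
i=30: fresh scan; Z[30]=0
i=31: fresh scan; Z[31]=0
i=32: fresh scan; Z[32]=3 extend→box=[32,35)
i=33: min(r-i=2, Z[1]=0)=0; Z[33]=0
i=34: min(r-i=1, Z[2]=1)=1; Z[34]=1

[35, 0, 1, 0, 0, 0, 1, 0, 0, 0, 0, 0, 0, 2, 0, 0, 0, 4, 0, 1, 0, 0, 0, 0, 1, 2, 0, 0, 2, 0, 0, 0, 3, 0, 1]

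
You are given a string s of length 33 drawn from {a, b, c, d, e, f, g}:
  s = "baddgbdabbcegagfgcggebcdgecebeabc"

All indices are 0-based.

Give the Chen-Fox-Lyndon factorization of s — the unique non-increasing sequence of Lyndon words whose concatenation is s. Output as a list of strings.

["b", "addgbd", "abbcegagfgcggebcdgecebeabc"]

emit factor 1: 'b' (i=0, period=1)
emit factor 2: 'addgbd' (i=1, period=6)
emit factor 3: 'abbcegagfgcggebcdgecebeabc' (i=7, period=26)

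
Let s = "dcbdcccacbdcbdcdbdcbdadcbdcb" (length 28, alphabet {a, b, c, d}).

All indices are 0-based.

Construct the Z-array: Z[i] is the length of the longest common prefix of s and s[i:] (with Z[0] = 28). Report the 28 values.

Z[0]=28
i=1: outside box; Z[1]=0
i=2: outside box; Z[2]=0
i=3: outside box; Z[3]=2 grow→box=[3,5)
i=4: min(r-i=1, Z[1]=0)=0; Z[4]=0
i=5: outside box; Z[5]=0
i=6: outside box; Z[6]=0
i=7: outside box; Z[7]=0
i=8: outside box; Z[8]=0
i=9: outside box; Z[9]=0
i=10: outside box; Z[10]=5 grow→box=[10,15)
i=11: min(r-i=4, Z[1]=0)=0; Z[11]=0
i=12: min(r-i=3, Z[2]=0)=0; Z[12]=0
i=13: min(r-i=2, Z[3]=2)=2; Z[13]=2
i=14: min(r-i=1, Z[4]=0)=0; Z[14]=0
i=15: outside box; Z[15]=1 grow→box=[15,16)
i=16: outside box; Z[16]=0
i=17: outside box; Z[17]=4 grow→box=[17,21)
i=18: min(r-i=3, Z[1]=0)=0; Z[18]=0
i=19: min(r-i=2, Z[2]=0)=0; Z[19]=0
i=20: min(r-i=1, Z[3]=2)=1; Z[20]=1
i=21: outside box; Z[21]=0
i=22: outside box; Z[22]=5 grow→box=[22,27)
i=23: min(r-i=4, Z[1]=0)=0; Z[23]=0
i=24: min(r-i=3, Z[2]=0)=0; Z[24]=0
i=25: min(r-i=2, Z[3]=2)=2; Z[25]=3 grow→box=[25,28)
i=26: min(r-i=2, Z[1]=0)=0; Z[26]=0
i=27: min(r-i=1, Z[2]=0)=0; Z[27]=0

[28, 0, 0, 2, 0, 0, 0, 0, 0, 0, 5, 0, 0, 2, 0, 1, 0, 4, 0, 0, 1, 0, 5, 0, 0, 3, 0, 0]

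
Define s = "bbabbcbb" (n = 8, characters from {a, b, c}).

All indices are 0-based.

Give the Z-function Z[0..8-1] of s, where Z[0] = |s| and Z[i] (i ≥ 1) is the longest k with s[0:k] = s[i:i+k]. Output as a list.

Z[0]=8
i=1: fresh scan; Z[1]=1 grow→box=[1,2)
i=2: fresh scan; Z[2]=0
i=3: fresh scan; Z[3]=2 grow→box=[3,5)
i=4: min(r-i=1, Z[1]=1)=1; Z[4]=1
i=5: fresh scan; Z[5]=0
i=6: fresh scan; Z[6]=2 grow→box=[6,8)
i=7: min(r-i=1, Z[1]=1)=1; Z[7]=1

[8, 1, 0, 2, 1, 0, 2, 1]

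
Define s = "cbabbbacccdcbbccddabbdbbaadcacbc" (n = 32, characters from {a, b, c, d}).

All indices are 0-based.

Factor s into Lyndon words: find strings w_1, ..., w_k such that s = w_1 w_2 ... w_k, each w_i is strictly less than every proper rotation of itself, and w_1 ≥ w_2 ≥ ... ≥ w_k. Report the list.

["c", "b", "abbbacccdcbbccddabbdbb", "aadcacbc"]

emit factor 1: 'c' (i=0, period=1)
emit factor 2: 'b' (i=1, period=1)
emit factor 3: 'abbbacccdcbbccddabbdbb' (i=2, period=22)
emit factor 4: 'aadcacbc' (i=24, period=8)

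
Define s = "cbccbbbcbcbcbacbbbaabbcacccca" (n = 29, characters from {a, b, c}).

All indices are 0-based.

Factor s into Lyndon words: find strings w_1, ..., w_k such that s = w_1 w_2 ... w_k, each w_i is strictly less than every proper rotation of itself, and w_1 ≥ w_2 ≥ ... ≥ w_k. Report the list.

emit factor 1: 'c' (i=0, period=1)
emit factor 2: 'bcc' (i=1, period=3)
emit factor 3: 'bbbcbcbc' (i=4, period=8)
emit factor 4: 'b' (i=12, period=1)
emit factor 5: 'acbbb' (i=13, period=5)
emit factor 6: 'aabbcacccc' (i=18, period=10)
emit factor 7: 'a' (i=28, period=1)

["c", "bcc", "bbbcbcbc", "b", "acbbb", "aabbcacccc", "a"]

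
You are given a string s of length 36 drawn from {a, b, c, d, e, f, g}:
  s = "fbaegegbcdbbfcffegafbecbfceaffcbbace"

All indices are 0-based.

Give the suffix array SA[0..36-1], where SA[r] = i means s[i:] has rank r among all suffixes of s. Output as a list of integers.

sorted suffixes:
  #0 SA[0]=33  'ace'
  #1 SA[1]=2  'aegegbcdbbfcffegafbecbfceaffcbbace'
  #2 SA[2]=18  'afbecbfceaffcbbace'
  #3 SA[3]=27  'affcbbace'
  #4 SA[4]=32  'bace'
  #5 SA[5]=1  'baegegbcdbbfcffegafbecbfceaffcbbace'
  #6 SA[6]=31  'bbace'
  #7 SA[7]=10  'bbfcffegafbecbfceaffcbbace'
  #8 SA[8]=7  'bcdbbfcffegafbecbfceaffcbbace'
  #9 SA[9]=20  'becbfceaffcbbace'
  #10 SA[10]=23  'bfceaffcbbace'
  #11 SA[11]=11  'bfcffegafbecbfceaffcbbace'
  #12 SA[12]=30  'cbbace'
  #13 SA[13]=22  'cbfceaffcbbace'
  #14 SA[14]=8  'cdbbfcffegafbecbfceaffcbbace'
  #15 SA[15]=34  'ce'
  #16 SA[16]=25  'ceaffcbbace'
  #17 SA[17]=13  'cffegafbecbfceaffcbbace'
  #18 SA[18]=9  'dbbfcffegafbecbfceaffcbbace'
  #19 SA[19]=35  'e'
  #20 SA[20]=26  'eaffcbbace'
  #21 SA[21]=21  'ecbfceaffcbbace'
  #22 SA[22]=16  'egafbecbfceaffcbbace'
  #23 SA[23]=5  'egbcdbbfcffegafbecbfceaffcbbace'
  #24 SA[24]=3  'egegbcdbbfcffegafbecbfceaffcbbace'
  #25 SA[25]=0  'fbaegegbcdbbfcffegafbecbfceaffcbbace'
  #26 SA[26]=19  'fbecbfceaffcbbace'
  #27 SA[27]=29  'fcbbace'
  #28 SA[28]=24  'fceaffcbbace'
  #29 SA[29]=12  'fcffegafbecbfceaffcbbace'
  #30 SA[30]=15  'fegafbecbfceaffcbbace'
  #31 SA[31]=28  'ffcbbace'
  #32 SA[32]=14  'ffegafbecbfceaffcbbace'
  #33 SA[33]=17  'gafbecbfceaffcbbace'
  #34 SA[34]=6  'gbcdbbfcffegafbecbfceaffcbbace'
  #35 SA[35]=4  'gegbcdbbfcffegafbecbfceaffcbbace'

[33, 2, 18, 27, 32, 1, 31, 10, 7, 20, 23, 11, 30, 22, 8, 34, 25, 13, 9, 35, 26, 21, 16, 5, 3, 0, 19, 29, 24, 12, 15, 28, 14, 17, 6, 4]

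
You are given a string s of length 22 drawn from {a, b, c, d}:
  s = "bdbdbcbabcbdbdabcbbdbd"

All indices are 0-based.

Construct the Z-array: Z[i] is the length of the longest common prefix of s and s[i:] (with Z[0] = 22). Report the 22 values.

Z[0]=22
i=1: outside box; Z[1]=0
i=2: outside box; Z[2]=3 grow→box=[2,5)
i=3: min(r-i=2, Z[1]=0)=0; Z[3]=0
i=4: min(r-i=1, Z[2]=3)=1; Z[4]=1
i=5: outside box; Z[5]=0
i=6: outside box; Z[6]=1 grow→box=[6,7)
i=7: outside box; Z[7]=0
i=8: outside box; Z[8]=1 grow→box=[8,9)
i=9: outside box; Z[9]=0
i=10: outside box; Z[10]=4 grow→box=[10,14)
i=11: min(r-i=3, Z[1]=0)=0; Z[11]=0
i=12: min(r-i=2, Z[2]=3)=2; Z[12]=2
i=13: min(r-i=1, Z[3]=0)=0; Z[13]=0
i=14: outside box; Z[14]=0
i=15: outside box; Z[15]=1 grow→box=[15,16)
i=16: outside box; Z[16]=0
i=17: outside box; Z[17]=1 grow→box=[17,18)
i=18: outside box; Z[18]=4 grow→box=[18,22)
i=19: min(r-i=3, Z[1]=0)=0; Z[19]=0
i=20: min(r-i=2, Z[2]=3)=2; Z[20]=2
i=21: min(r-i=1, Z[3]=0)=0; Z[21]=0

[22, 0, 3, 0, 1, 0, 1, 0, 1, 0, 4, 0, 2, 0, 0, 1, 0, 1, 4, 0, 2, 0]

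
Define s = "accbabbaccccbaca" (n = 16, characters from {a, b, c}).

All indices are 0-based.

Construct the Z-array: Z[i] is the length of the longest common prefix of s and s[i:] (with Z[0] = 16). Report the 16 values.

[16, 0, 0, 0, 1, 0, 0, 3, 0, 0, 0, 0, 0, 2, 0, 1]

Z[0]=16
i=1: i≥r, start 0; Z[1]=0
i=2: i≥r, start 0; Z[2]=0
i=3: i≥r, start 0; Z[3]=0
i=4: i≥r, start 0; Z[4]=1 scan→box=[4,5)
i=5: i≥r, start 0; Z[5]=0
i=6: i≥r, start 0; Z[6]=0
i=7: i≥r, start 0; Z[7]=3 scan→box=[7,10)
i=8: min(r-i=2, Z[1]=0)=0; Z[8]=0
i=9: min(r-i=1, Z[2]=0)=0; Z[9]=0
i=10: i≥r, start 0; Z[10]=0
i=11: i≥r, start 0; Z[11]=0
i=12: i≥r, start 0; Z[12]=0
i=13: i≥r, start 0; Z[13]=2 scan→box=[13,15)
i=14: min(r-i=1, Z[1]=0)=0; Z[14]=0
i=15: i≥r, start 0; Z[15]=1 scan→box=[15,16)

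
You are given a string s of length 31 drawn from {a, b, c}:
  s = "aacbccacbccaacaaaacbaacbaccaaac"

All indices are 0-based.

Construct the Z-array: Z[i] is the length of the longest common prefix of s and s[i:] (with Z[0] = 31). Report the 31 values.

[31, 1, 0, 0, 0, 0, 1, 0, 0, 0, 0, 3, 1, 0, 2, 2, 4, 1, 0, 0, 4, 1, 0, 0, 1, 0, 0, 2, 3, 1, 0]

Z[0]=31
i=1: outside box; Z[1]=1 extend→box=[1,2)
i=2: outside box; Z[2]=0
i=3: outside box; Z[3]=0
i=4: outside box; Z[4]=0
i=5: outside box; Z[5]=0
i=6: outside box; Z[6]=1 extend→box=[6,7)
i=7: outside box; Z[7]=0
i=8: outside box; Z[8]=0
i=9: outside box; Z[9]=0
i=10: outside box; Z[10]=0
i=11: outside box; Z[11]=3 extend→box=[11,14)
i=12: min(r-i=2, Z[1]=1)=1; Z[12]=1
i=13: min(r-i=1, Z[2]=0)=0; Z[13]=0
i=14: outside box; Z[14]=2 extend→box=[14,16)
i=15: min(r-i=1, Z[1]=1)=1; Z[15]=2 extend→box=[15,17)
i=16: min(r-i=1, Z[1]=1)=1; Z[16]=4 extend→box=[16,20)
i=17: min(r-i=3, Z[1]=1)=1; Z[17]=1
i=18: min(r-i=2, Z[2]=0)=0; Z[18]=0
i=19: min(r-i=1, Z[3]=0)=0; Z[19]=0
i=20: outside box; Z[20]=4 extend→box=[20,24)
i=21: min(r-i=3, Z[1]=1)=1; Z[21]=1
i=22: min(r-i=2, Z[2]=0)=0; Z[22]=0
i=23: min(r-i=1, Z[3]=0)=0; Z[23]=0
i=24: outside box; Z[24]=1 extend→box=[24,25)
i=25: outside box; Z[25]=0
i=26: outside box; Z[26]=0
i=27: outside box; Z[27]=2 extend→box=[27,29)
i=28: min(r-i=1, Z[1]=1)=1; Z[28]=3 extend→box=[28,31)
i=29: min(r-i=2, Z[1]=1)=1; Z[29]=1
i=30: min(r-i=1, Z[2]=0)=0; Z[30]=0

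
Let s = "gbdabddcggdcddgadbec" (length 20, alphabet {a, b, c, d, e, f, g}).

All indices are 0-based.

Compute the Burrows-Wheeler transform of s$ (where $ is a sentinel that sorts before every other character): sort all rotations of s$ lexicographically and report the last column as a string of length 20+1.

cdggadeddbagdbcdbd$gc

rank  rotation               last
    0  $gbdabddcggdcddgadbec  c
    1  abddcggdcddgadbec$gbd  d
    2  adbec$gbdabddcggdcddg  g
    3  bdabddcggdcddgadbec$g  g
    4  bddcggdcddgadbec$gbda  a
    5  bec$gbdabddcggdcddgad  d
    6  c$gbdabddcggdcddgadbe  e
    7  cddgadbec$gbdabddcggd  d
    8  cggdcddgadbec$gbdabdd  d
    9  dabddcggdcddgadbec$gb  b
   10  dbec$gbdabddcggdcddga  a
   11  dcddgadbec$gbdabddcgg  g
   12  dcggdcddgadbec$gbdabd  d
   13  ddcggdcddgadbec$gbdab  b
   14  ddgadbec$gbdabddcggdc  c
   15  dgadbec$gbdabddcggdcd  d
   16  ec$gbdabddcggdcddgadb  b
   17  gadbec$gbdabddcggdcdd  d
   18  gbdabddcggdcddgadbec$  $
   19  gdcddgadbec$gbdabddcg  g
   20  ggdcddgadbec$gbdabddc  c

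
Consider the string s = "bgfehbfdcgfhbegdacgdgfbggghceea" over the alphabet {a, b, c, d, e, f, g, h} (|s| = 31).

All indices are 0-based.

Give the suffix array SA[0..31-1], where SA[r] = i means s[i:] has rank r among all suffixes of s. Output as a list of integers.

[30, 16, 12, 5, 0, 22, 27, 17, 8, 15, 7, 19, 29, 28, 13, 3, 21, 6, 2, 10, 14, 18, 20, 1, 9, 23, 24, 25, 11, 4, 26]

rank | idx | suffix
   0 |  30 | a
   1 |  16 | acgdgfbggghceea
   2 |  12 | begdacgdgfbggghceea
   3 |   5 | bfdcgfhbegdacgdgfbggghceea
   4 |   0 | bgfehbfdcgfhbegdacgdgfbggghceea
   5 |  22 | bggghceea
   6 |  27 | ceea
   7 |  17 | cgdgfbggghceea
   8 |   8 | cgfhbegdacgdgfbggghceea
   9 |  15 | dacgdgfbggghceea
  10 |   7 | dcgfhbegdacgdgfbggghceea
  11 |  19 | dgfbggghceea
  12 |  29 | ea
  13 |  28 | eea
  14 |  13 | egdacgdgfbggghceea
  15 |   3 | ehbfdcgfhbegdacgdgfbggghceea
  16 |  21 | fbggghceea
  17 |   6 | fdcgfhbegdacgdgfbggghceea
  18 |   2 | fehbfdcgfhbegdacgdgfbggghceea
  19 |  10 | fhbegdacgdgfbggghceea
  20 |  14 | gdacgdgfbggghceea
  21 |  18 | gdgfbggghceea
  22 |  20 | gfbggghceea
  23 |   1 | gfehbfdcgfhbegdacgdgfbggghceea
  24 |   9 | gfhbegdacgdgfbggghceea
  25 |  23 | ggghceea
  26 |  24 | gghceea
  27 |  25 | ghceea
  28 |  11 | hbegdacgdgfbggghceea
  29 |   4 | hbfdcgfhbegdacgdgfbggghceea
  30 |  26 | hceea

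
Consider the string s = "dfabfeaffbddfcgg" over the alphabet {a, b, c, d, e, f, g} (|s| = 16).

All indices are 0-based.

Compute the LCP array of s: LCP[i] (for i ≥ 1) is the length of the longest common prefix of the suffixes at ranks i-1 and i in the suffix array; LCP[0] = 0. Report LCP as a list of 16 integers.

[0, 1, 0, 1, 0, 0, 1, 2, 0, 0, 1, 1, 1, 1, 0, 1]

rank→(start, suffix):
  0 → (2, 'abfeaffbddfcgg')
  1 → (6, 'affbddfcgg')
  2 → (9, 'bddfcgg')
  3 → (3, 'bfeaffbddfcgg')
  4 → (13, 'cgg')
  5 → (10, 'ddfcgg')
  6 → (0, 'dfabfeaffbddfcgg')
  7 → (11, 'dfcgg')
  8 → (5, 'eaffbddfcgg')
  9 → (1, 'fabfeaffbddfcgg')
  10 → (8, 'fbddfcgg')
  11 → (12, 'fcgg')
  12 → (4, 'feaffbddfcgg')
  13 → (7, 'ffbddfcgg')
  14 → (15, 'g')
  15 → (14, 'gg')

SA = [2, 6, 9, 3, 13, 10, 0, 11, 5, 1, 8, 12, 4, 7, 15, 14]
rank  pair      lcp
   1  s[2:],s[6:]  1  'a'
   2  s[6:],s[9:]  0  ''
   3  s[9:],s[3:]  1  'b'
   4  s[3:],s[13:]  0  ''
   5  s[13:],s[10:]  0  ''
   6  s[10:],s[0:]  1  'd'
   7  s[0:],s[11:]  2  'df'
   8  s[11:],s[5:]  0  ''
   9  s[5:],s[1:]  0  ''
  10  s[1:],s[8:]  1  'f'
  11  s[8:],s[12:]  1  'f'
  12  s[12:],s[4:]  1  'f'
  13  s[4:],s[7:]  1  'f'
  14  s[7:],s[15:]  0  ''
  15  s[15:],s[14:]  1  'g'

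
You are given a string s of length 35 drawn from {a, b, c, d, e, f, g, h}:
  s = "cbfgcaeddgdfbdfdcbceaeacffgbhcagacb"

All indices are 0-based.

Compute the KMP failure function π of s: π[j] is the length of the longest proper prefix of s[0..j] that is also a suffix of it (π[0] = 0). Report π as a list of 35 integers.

[0, 0, 0, 0, 1, 0, 0, 0, 0, 0, 0, 0, 0, 0, 0, 0, 1, 2, 1, 0, 0, 0, 0, 1, 0, 0, 0, 0, 0, 1, 0, 0, 0, 1, 2]

π[0] = 0
j=1 s[j]='b': π[1]=0 (border '')
j=2 s[j]='f': π[2]=0 (border '')
j=3 s[j]='g': π[3]=0 (border '')
j=4 s[j]='c': π[4]=1 (border 'c')
j=5 s[j]='a': k: 1→0; π[5]=0 (border '')
j=6 s[j]='e': π[6]=0 (border '')
j=7 s[j]='d': π[7]=0 (border '')
j=8 s[j]='d': π[8]=0 (border '')
j=9 s[j]='g': π[9]=0 (border '')
j=10 s[j]='d': π[10]=0 (border '')
j=11 s[j]='f': π[11]=0 (border '')
j=12 s[j]='b': π[12]=0 (border '')
j=13 s[j]='d': π[13]=0 (border '')
j=14 s[j]='f': π[14]=0 (border '')
j=15 s[j]='d': π[15]=0 (border '')
j=16 s[j]='c': π[16]=1 (border 'c')
j=17 s[j]='b': π[17]=2 (border 'cb')
j=18 s[j]='c': k: 2→0; π[18]=1 (border 'c')
j=19 s[j]='e': k: 1→0; π[19]=0 (border '')
j=20 s[j]='a': π[20]=0 (border '')
j=21 s[j]='e': π[21]=0 (border '')
j=22 s[j]='a': π[22]=0 (border '')
j=23 s[j]='c': π[23]=1 (border 'c')
j=24 s[j]='f': k: 1→0; π[24]=0 (border '')
j=25 s[j]='f': π[25]=0 (border '')
j=26 s[j]='g': π[26]=0 (border '')
j=27 s[j]='b': π[27]=0 (border '')
j=28 s[j]='h': π[28]=0 (border '')
j=29 s[j]='c': π[29]=1 (border 'c')
j=30 s[j]='a': k: 1→0; π[30]=0 (border '')
j=31 s[j]='g': π[31]=0 (border '')
j=32 s[j]='a': π[32]=0 (border '')
j=33 s[j]='c': π[33]=1 (border 'c')
j=34 s[j]='b': π[34]=2 (border 'cb')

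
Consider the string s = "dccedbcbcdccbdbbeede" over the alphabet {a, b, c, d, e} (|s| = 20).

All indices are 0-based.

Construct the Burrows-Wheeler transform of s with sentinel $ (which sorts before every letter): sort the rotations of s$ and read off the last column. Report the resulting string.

eddccbbcddbcbec$edceb

rank  rotation               last
    0  $dccedbcbcdccbdbbeede  e
    1  bbeede$dccedbcbcdccbd  d
    2  bcbcdccbdbbeede$dcced  d
    3  bcdccbdbbeede$dccedbc  c
    4  bdbbeede$dccedbcbcdcc  c
    5  beede$dccedbcbcdccbdb  b
    6  cbcdccbdbbeede$dccedb  b
    7  cbdbbeede$dccedbcbcdc  c
    8  ccbdbbeede$dccedbcbcd  d
    9  ccedbcbcdccbdbbeede$d  d
   10  cdccbdbbeede$dccedbcb  b
   11  cedbcbcdccbdbbeede$dc  c
   12  dbbeede$dccedbcbcdccb  b
   13  dbcbcdccbdbbeede$dcce  e
   14  dccbdbbeede$dccedbcbc  c
   15  dccedbcbcdccbdbbeede$  $
   16  de$dccedbcbcdccbdbbee  e
   17  e$dccedbcbcdccbdbbeed  d
   18  edbcbcdccbdbbeede$dcc  c
   19  ede$dccedbcbcdccbdbbe  e
   20  eede$dccedbcbcdccbdbb  b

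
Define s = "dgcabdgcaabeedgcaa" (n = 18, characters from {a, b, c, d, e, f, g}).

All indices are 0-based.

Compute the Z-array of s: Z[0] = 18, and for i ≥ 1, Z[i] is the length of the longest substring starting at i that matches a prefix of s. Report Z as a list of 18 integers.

Z[0]=18
i=1: outside box; Z[1]=0
i=2: outside box; Z[2]=0
i=3: outside box; Z[3]=0
i=4: outside box; Z[4]=0
i=5: outside box; Z[5]=4 extend→box=[5,9)
i=6: min(r-i=3, Z[1]=0)=0; Z[6]=0
i=7: min(r-i=2, Z[2]=0)=0; Z[7]=0
i=8: min(r-i=1, Z[3]=0)=0; Z[8]=0
i=9: outside box; Z[9]=0
i=10: outside box; Z[10]=0
i=11: outside box; Z[11]=0
i=12: outside box; Z[12]=0
i=13: outside box; Z[13]=4 extend→box=[13,17)
i=14: min(r-i=3, Z[1]=0)=0; Z[14]=0
i=15: min(r-i=2, Z[2]=0)=0; Z[15]=0
i=16: min(r-i=1, Z[3]=0)=0; Z[16]=0
i=17: outside box; Z[17]=0

[18, 0, 0, 0, 0, 4, 0, 0, 0, 0, 0, 0, 0, 4, 0, 0, 0, 0]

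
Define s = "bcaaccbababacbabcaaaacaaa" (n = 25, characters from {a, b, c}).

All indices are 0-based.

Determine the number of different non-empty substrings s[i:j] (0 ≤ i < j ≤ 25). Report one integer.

273

rank | idx | suffix
   0 |  24 | a
   1 |  23 | aa
   2 |  22 | aaa
   3 |  17 | aaaacaaa
   4 |  18 | aaacaaa
   5 |  19 | aacaaa
   6 |   2 | aaccbababacbabcaaaacaaa
   7 |   7 | ababacbabcaaaacaaa
   8 |   9 | abacbabcaaaacaaa
   9 |  14 | abcaaaacaaa
  10 |  20 | acaaa
  11 |  11 | acbabcaaaacaaa
  12 |   3 | accbababacbabcaaaacaaa
  13 |   6 | bababacbabcaaaacaaa
  14 |   8 | babacbabcaaaacaaa
  15 |  13 | babcaaaacaaa
  16 |  10 | bacbabcaaaacaaa
  17 |  15 | bcaaaacaaa
  18 |   0 | bcaaccbababacbabcaaaacaaa
  19 |  21 | caaa
  20 |  16 | caaaacaaa
  21 |   1 | caaccbababacbabcaaaacaaa
  22 |   5 | cbababacbabcaaaacaaa
  23 |  12 | cbabcaaaacaaa
  24 |   4 | ccbababacbabcaaaacaaa

SA = [24, 23, 22, 17, 18, 19, 2, 7, 9, 14, 20, 11, 3, 6, 8, 13, 10, 15, 0, 21, 16, 1, 5, 12, 4]
i: (SA[i-1],SA[i]) lcp shared
  1: (24,23) 1 'a'
  2: (23,22) 2 'aa'
  3: (22,17) 3 'aaa'
  4: (17,18) 3 'aaa'
  5: (18,19) 2 'aa'
  6: (19,2) 3 'aac'
  7: (2,7) 1 'a'
  8: (7,9) 3 'aba'
  9: (9,14) 2 'ab'
  10: (14,20) 1 'a'
  11: (20,11) 2 'ac'
  12: (11,3) 2 'ac'
  13: (3,6) 0 ''
  14: (6,8) 4 'baba'
  15: (8,13) 3 'bab'
  16: (13,10) 2 'ba'
  17: (10,15) 1 'b'
  18: (15,0) 4 'bcaa'
  19: (0,21) 0 ''
  20: (21,16) 4 'caaa'
  21: (16,1) 3 'caa'
  22: (1,5) 1 'c'
  23: (5,12) 4 'cbab'
  24: (12,4) 1 'c'

n(n+1)/2 = 25·26/2 = 325
Σ LCP = 0 + 1 + 2 + 3 + 3 + 2 + 3 + 1 + 3 + 2 + 1 + 2 + 2 + 0 + 4 + 3 + 2 + 1 + 4 + 0 + 4 + 3 + 1 + 4 + 1 = 52
distinct = 325 − 52 = 273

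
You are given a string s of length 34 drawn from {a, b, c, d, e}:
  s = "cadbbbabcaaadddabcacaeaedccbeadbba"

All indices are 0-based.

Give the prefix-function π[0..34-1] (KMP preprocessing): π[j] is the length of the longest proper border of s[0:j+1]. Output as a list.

[0, 0, 0, 0, 0, 0, 0, 0, 1, 2, 0, 0, 0, 0, 0, 0, 0, 1, 2, 1, 2, 0, 0, 0, 0, 1, 1, 0, 0, 0, 0, 0, 0, 0]

π[0] = 0
j=1 s[j]='a': π[1]=0 (border '')
j=2 s[j]='d': π[2]=0 (border '')
j=3 s[j]='b': π[3]=0 (border '')
j=4 s[j]='b': π[4]=0 (border '')
j=5 s[j]='b': π[5]=0 (border '')
j=6 s[j]='a': π[6]=0 (border '')
j=7 s[j]='b': π[7]=0 (border '')
j=8 s[j]='c': π[8]=1 (border 'c')
j=9 s[j]='a': π[9]=2 (border 'ca')
j=10 s[j]='a': k: 2→0; π[10]=0 (border '')
j=11 s[j]='a': π[11]=0 (border '')
j=12 s[j]='d': π[12]=0 (border '')
j=13 s[j]='d': π[13]=0 (border '')
j=14 s[j]='d': π[14]=0 (border '')
j=15 s[j]='a': π[15]=0 (border '')
j=16 s[j]='b': π[16]=0 (border '')
j=17 s[j]='c': π[17]=1 (border 'c')
j=18 s[j]='a': π[18]=2 (border 'ca')
j=19 s[j]='c': k: 2→0; π[19]=1 (border 'c')
j=20 s[j]='a': π[20]=2 (border 'ca')
j=21 s[j]='e': k: 2→0; π[21]=0 (border '')
j=22 s[j]='a': π[22]=0 (border '')
j=23 s[j]='e': π[23]=0 (border '')
j=24 s[j]='d': π[24]=0 (border '')
j=25 s[j]='c': π[25]=1 (border 'c')
j=26 s[j]='c': k: 1→0; π[26]=1 (border 'c')
j=27 s[j]='b': k: 1→0; π[27]=0 (border '')
j=28 s[j]='e': π[28]=0 (border '')
j=29 s[j]='a': π[29]=0 (border '')
j=30 s[j]='d': π[30]=0 (border '')
j=31 s[j]='b': π[31]=0 (border '')
j=32 s[j]='b': π[32]=0 (border '')
j=33 s[j]='a': π[33]=0 (border '')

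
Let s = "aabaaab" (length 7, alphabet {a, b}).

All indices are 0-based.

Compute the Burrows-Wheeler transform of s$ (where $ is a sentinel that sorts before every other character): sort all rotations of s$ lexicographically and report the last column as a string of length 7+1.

rank  rotation  last
    0  $aabaaab  b
    1  aaab$aab  b
    2  aab$aaba  a
    3  aabaaab$  $
    4  ab$aabaa  a
    5  abaaab$a  a
    6  b$aabaaa  a
    7  baaab$aa  a

bba$aaaa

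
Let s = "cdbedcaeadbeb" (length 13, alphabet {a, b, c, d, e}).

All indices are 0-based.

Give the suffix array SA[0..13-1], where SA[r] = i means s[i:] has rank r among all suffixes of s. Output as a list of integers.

sorted suffixes:
  #0 SA[0]=8  'adbeb'
  #1 SA[1]=6  'aeadbeb'
  #2 SA[2]=12  'b'
  #3 SA[3]=10  'beb'
  #4 SA[4]=2  'bedcaeadbeb'
  #5 SA[5]=5  'caeadbeb'
  #6 SA[6]=0  'cdbedcaeadbeb'
  #7 SA[7]=9  'dbeb'
  #8 SA[8]=1  'dbedcaeadbeb'
  #9 SA[9]=4  'dcaeadbeb'
  #10 SA[10]=7  'eadbeb'
  #11 SA[11]=11  'eb'
  #12 SA[12]=3  'edcaeadbeb'

[8, 6, 12, 10, 2, 5, 0, 9, 1, 4, 7, 11, 3]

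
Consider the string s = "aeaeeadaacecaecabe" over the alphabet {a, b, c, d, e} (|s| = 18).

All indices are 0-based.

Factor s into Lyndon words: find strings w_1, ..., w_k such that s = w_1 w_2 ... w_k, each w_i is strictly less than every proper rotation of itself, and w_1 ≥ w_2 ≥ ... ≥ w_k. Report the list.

emit factor 1: 'aeaee' (i=0, period=5)
emit factor 2: 'ad' (i=5, period=2)
emit factor 3: 'aacecaecabe' (i=7, period=11)

["aeaee", "ad", "aacecaecabe"]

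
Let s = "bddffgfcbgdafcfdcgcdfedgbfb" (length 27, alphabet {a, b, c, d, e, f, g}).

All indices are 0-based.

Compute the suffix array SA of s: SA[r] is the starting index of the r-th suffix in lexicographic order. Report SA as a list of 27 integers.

[11, 26, 0, 24, 8, 7, 18, 13, 16, 10, 15, 1, 19, 2, 22, 21, 25, 6, 12, 14, 20, 3, 4, 23, 17, 9, 5]

rank→(start, suffix):
  0 → (11, 'afcfdcgcdfedgbfb')
  1 → (26, 'b')
  2 → (0, 'bddffgfcbgdafcfdcgcdfedgbfb')
  3 → (24, 'bfb')
  4 → (8, 'bgdafcfdcgcdfedgbfb')
  5 → (7, 'cbgdafcfdcgcdfedgbfb')
  6 → (18, 'cdfedgbfb')
  7 → (13, 'cfdcgcdfedgbfb')
  8 → (16, 'cgcdfedgbfb')
  9 → (10, 'dafcfdcgcdfedgbfb')
  10 → (15, 'dcgcdfedgbfb')
  11 → (1, 'ddffgfcbgdafcfdcgcdfedgbfb')
  12 → (19, 'dfedgbfb')
  13 → (2, 'dffgfcbgdafcfdcgcdfedgbfb')
  14 → (22, 'dgbfb')
  15 → (21, 'edgbfb')
  16 → (25, 'fb')
  17 → (6, 'fcbgdafcfdcgcdfedgbfb')
  18 → (12, 'fcfdcgcdfedgbfb')
  19 → (14, 'fdcgcdfedgbfb')
  20 → (20, 'fedgbfb')
  21 → (3, 'ffgfcbgdafcfdcgcdfedgbfb')
  22 → (4, 'fgfcbgdafcfdcgcdfedgbfb')
  23 → (23, 'gbfb')
  24 → (17, 'gcdfedgbfb')
  25 → (9, 'gdafcfdcgcdfedgbfb')
  26 → (5, 'gfcbgdafcfdcgcdfedgbfb')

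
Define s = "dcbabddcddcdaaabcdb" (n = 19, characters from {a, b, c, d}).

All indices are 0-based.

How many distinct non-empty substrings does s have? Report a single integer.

165

sorted suffixes:
  #0 SA[0]=12  'aaabcdb'
  #1 SA[1]=13  'aabcdb'
  #2 SA[2]=14  'abcdb'
  #3 SA[3]=3  'abddcddcdaaabcdb'
  #4 SA[4]=18  'b'
  #5 SA[5]=2  'babddcddcdaaabcdb'
  #6 SA[6]=15  'bcdb'
  #7 SA[7]=4  'bddcddcdaaabcdb'
  #8 SA[8]=1  'cbabddcddcdaaabcdb'
  #9 SA[9]=10  'cdaaabcdb'
  #10 SA[10]=16  'cdb'
  #11 SA[11]=7  'cddcdaaabcdb'
  #12 SA[12]=11  'daaabcdb'
  #13 SA[13]=17  'db'
  #14 SA[14]=0  'dcbabddcddcdaaabcdb'
  #15 SA[15]=9  'dcdaaabcdb'
  #16 SA[16]=6  'dcddcdaaabcdb'
  #17 SA[17]=8  'ddcdaaabcdb'
  #18 SA[18]=5  'ddcddcdaaabcdb'

SA = [12, 13, 14, 3, 18, 2, 15, 4, 1, 10, 16, 7, 11, 17, 0, 9, 6, 8, 5]
rank  pair      lcp
   1  s[12:],s[13:]  2  'aa'
   2  s[13:],s[14:]  1  'a'
   3  s[14:],s[3:]  2  'ab'
   4  s[3:],s[18:]  0  ''
   5  s[18:],s[2:]  1  'b'
   6  s[2:],s[15:]  1  'b'
   7  s[15:],s[4:]  1  'b'
   8  s[4:],s[1:]  0  ''
   9  s[1:],s[10:]  1  'c'
  10  s[10:],s[16:]  2  'cd'
  11  s[16:],s[7:]  2  'cd'
  12  s[7:],s[11:]  0  ''
  13  s[11:],s[17:]  1  'd'
  14  s[17:],s[0:]  1  'd'
  15  s[0:],s[9:]  2  'dc'
  16  s[9:],s[6:]  3  'dcd'
  17  s[6:],s[8:]  1  'd'
  18  s[8:],s[5:]  4  'ddcd'

n(n+1)/2 = 19·20/2 = 190
Σ LCP = 0 + 2 + 1 + 2 + 0 + 1 + 1 + 1 + 0 + 1 + 2 + 2 + 0 + 1 + 1 + 2 + 3 + 1 + 4 = 25
distinct = 190 − 25 = 165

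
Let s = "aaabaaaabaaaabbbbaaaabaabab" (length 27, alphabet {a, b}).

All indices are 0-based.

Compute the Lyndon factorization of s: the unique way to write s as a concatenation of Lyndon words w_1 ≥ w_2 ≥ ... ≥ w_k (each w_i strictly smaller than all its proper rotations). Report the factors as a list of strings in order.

["aaab", "aaaabaaaabbbbaaaabaabab"]

emit factor 1: 'aaab' (i=0, period=4)
emit factor 2: 'aaaabaaaabbbbaaaabaabab' (i=4, period=23)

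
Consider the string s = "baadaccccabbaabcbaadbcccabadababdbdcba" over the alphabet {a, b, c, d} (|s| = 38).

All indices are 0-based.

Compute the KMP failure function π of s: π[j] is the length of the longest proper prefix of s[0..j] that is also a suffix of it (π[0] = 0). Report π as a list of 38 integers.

[0, 0, 0, 0, 0, 0, 0, 0, 0, 0, 1, 1, 2, 3, 1, 0, 1, 2, 3, 4, 1, 0, 0, 0, 0, 1, 2, 0, 0, 1, 2, 1, 0, 1, 0, 0, 1, 2]

π[0] = 0
j=1 s[j]='a': π[1]=0 (border '')
j=2 s[j]='a': π[2]=0 (border '')
j=3 s[j]='d': π[3]=0 (border '')
j=4 s[j]='a': π[4]=0 (border '')
j=5 s[j]='c': π[5]=0 (border '')
j=6 s[j]='c': π[6]=0 (border '')
j=7 s[j]='c': π[7]=0 (border '')
j=8 s[j]='c': π[8]=0 (border '')
j=9 s[j]='a': π[9]=0 (border '')
j=10 s[j]='b': π[10]=1 (border 'b')
j=11 s[j]='b': k: 1→0; π[11]=1 (border 'b')
j=12 s[j]='a': π[12]=2 (border 'ba')
j=13 s[j]='a': π[13]=3 (border 'baa')
j=14 s[j]='b': k: 3→0; π[14]=1 (border 'b')
j=15 s[j]='c': k: 1→0; π[15]=0 (border '')
j=16 s[j]='b': π[16]=1 (border 'b')
j=17 s[j]='a': π[17]=2 (border 'ba')
j=18 s[j]='a': π[18]=3 (border 'baa')
j=19 s[j]='d': π[19]=4 (border 'baad')
j=20 s[j]='b': k: 4→0; π[20]=1 (border 'b')
j=21 s[j]='c': k: 1→0; π[21]=0 (border '')
j=22 s[j]='c': π[22]=0 (border '')
j=23 s[j]='c': π[23]=0 (border '')
j=24 s[j]='a': π[24]=0 (border '')
j=25 s[j]='b': π[25]=1 (border 'b')
j=26 s[j]='a': π[26]=2 (border 'ba')
j=27 s[j]='d': k: 2→0; π[27]=0 (border '')
j=28 s[j]='a': π[28]=0 (border '')
j=29 s[j]='b': π[29]=1 (border 'b')
j=30 s[j]='a': π[30]=2 (border 'ba')
j=31 s[j]='b': k: 2→0; π[31]=1 (border 'b')
j=32 s[j]='d': k: 1→0; π[32]=0 (border '')
j=33 s[j]='b': π[33]=1 (border 'b')
j=34 s[j]='d': k: 1→0; π[34]=0 (border '')
j=35 s[j]='c': π[35]=0 (border '')
j=36 s[j]='b': π[36]=1 (border 'b')
j=37 s[j]='a': π[37]=2 (border 'ba')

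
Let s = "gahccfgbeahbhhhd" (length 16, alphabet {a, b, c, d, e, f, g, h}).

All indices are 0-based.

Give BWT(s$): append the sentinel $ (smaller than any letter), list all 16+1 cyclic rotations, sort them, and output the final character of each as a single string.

rank  rotation           last
    0  $gahccfgbeahbhhhd  d
    1  ahbhhhd$gahccfgbe  e
    2  ahccfgbeahbhhhd$g  g
    3  beahbhhhd$gahccfg  g
    4  bhhhd$gahccfgbeah  h
    5  ccfgbeahbhhhd$gah  h
    6  cfgbeahbhhhd$gahc  c
    7  d$gahccfgbeahbhhh  h
    8  eahbhhhd$gahccfgb  b
    9  fgbeahbhhhd$gahcc  c
   10  gahccfgbeahbhhhd$  $
   11  gbeahbhhhd$gahccf  f
   12  hbhhhd$gahccfgbea  a
   13  hccfgbeahbhhhd$ga  a
   14  hd$gahccfgbeahbhh  h
   15  hhd$gahccfgbeahbh  h
   16  hhhd$gahccfgbeahb  b

degghhchbc$faahhb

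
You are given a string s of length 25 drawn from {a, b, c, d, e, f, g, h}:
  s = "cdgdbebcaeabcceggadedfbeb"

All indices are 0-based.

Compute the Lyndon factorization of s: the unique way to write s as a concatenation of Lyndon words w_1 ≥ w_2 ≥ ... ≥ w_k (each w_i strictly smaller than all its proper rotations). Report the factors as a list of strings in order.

emit factor 1: 'cdgd' (i=0, period=4)
emit factor 2: 'be' (i=4, period=2)
emit factor 3: 'bc' (i=6, period=2)
emit factor 4: 'ae' (i=8, period=2)
emit factor 5: 'abcceggadedfbeb' (i=10, period=15)

["cdgd", "be", "bc", "ae", "abcceggadedfbeb"]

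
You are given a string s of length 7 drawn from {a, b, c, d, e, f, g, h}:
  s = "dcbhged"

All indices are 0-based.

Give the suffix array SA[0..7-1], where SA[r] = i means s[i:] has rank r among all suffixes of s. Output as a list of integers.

rank | idx | suffix
   0 |   2 | bhged
   1 |   1 | cbhged
   2 |   6 | d
   3 |   0 | dcbhged
   4 |   5 | ed
   5 |   4 | ged
   6 |   3 | hged

[2, 1, 6, 0, 5, 4, 3]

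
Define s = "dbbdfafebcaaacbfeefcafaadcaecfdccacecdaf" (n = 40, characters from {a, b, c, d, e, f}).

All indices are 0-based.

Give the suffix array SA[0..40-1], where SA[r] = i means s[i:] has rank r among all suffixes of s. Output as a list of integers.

[10, 11, 22, 12, 33, 23, 26, 38, 20, 5, 1, 8, 2, 14, 9, 32, 25, 19, 13, 31, 36, 34, 28, 37, 0, 24, 30, 3, 7, 35, 27, 16, 17, 39, 21, 4, 18, 29, 6, 15]

rank | idx | suffix
   0 |  10 | aaacbfeefcafaadcaecfdccacecdaf
   1 |  11 | aacbfeefcafaadcaecfdccacecdaf
   2 |  22 | aadcaecfdccacecdaf
   3 |  12 | acbfeefcafaadcaecfdccacecdaf
   4 |  33 | acecdaf
   5 |  23 | adcaecfdccacecdaf
   6 |  26 | aecfdccacecdaf
   7 |  38 | af
   8 |  20 | afaadcaecfdccacecdaf
   9 |   5 | afebcaaacbfeefcafaadcaecfdccacecdaf
  10 |   1 | bbdfafebcaaacbfeefcafaadcaecfdccacecdaf
  11 |   8 | bcaaacbfeefcafaadcaecfdccacecdaf
  12 |   2 | bdfafebcaaacbfeefcafaadcaecfdccacecdaf
  13 |  14 | bfeefcafaadcaecfdccacecdaf
  14 |   9 | caaacbfeefcafaadcaecfdccacecdaf
  15 |  32 | cacecdaf
  16 |  25 | caecfdccacecdaf
  17 |  19 | cafaadcaecfdccacecdaf
  18 |  13 | cbfeefcafaadcaecfdccacecdaf
  19 |  31 | ccacecdaf
  20 |  36 | cdaf
  21 |  34 | cecdaf
  22 |  28 | cfdccacecdaf
  23 |  37 | daf
  24 |   0 | dbbdfafebcaaacbfeefcafaadcaecfdccacecdaf
  25 |  24 | dcaecfdccacecdaf
  26 |  30 | dccacecdaf
  27 |   3 | dfafebcaaacbfeefcafaadcaecfdccacecdaf
  28 |   7 | ebcaaacbfeefcafaadcaecfdccacecdaf
  29 |  35 | ecdaf
  30 |  27 | ecfdccacecdaf
  31 |  16 | eefcafaadcaecfdccacecdaf
  32 |  17 | efcafaadcaecfdccacecdaf
  33 |  39 | f
  34 |  21 | faadcaecfdccacecdaf
  35 |   4 | fafebcaaacbfeefcafaadcaecfdccacecdaf
  36 |  18 | fcafaadcaecfdccacecdaf
  37 |  29 | fdccacecdaf
  38 |   6 | febcaaacbfeefcafaadcaecfdccacecdaf
  39 |  15 | feefcafaadcaecfdccacecdaf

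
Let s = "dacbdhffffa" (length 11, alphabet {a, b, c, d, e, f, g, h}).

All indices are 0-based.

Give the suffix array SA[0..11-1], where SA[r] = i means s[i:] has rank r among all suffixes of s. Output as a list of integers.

[10, 1, 3, 2, 0, 4, 9, 8, 7, 6, 5]

sorted suffixes:
  #0 SA[0]=10  'a'
  #1 SA[1]=1  'acbdhffffa'
  #2 SA[2]=3  'bdhffffa'
  #3 SA[3]=2  'cbdhffffa'
  #4 SA[4]=0  'dacbdhffffa'
  #5 SA[5]=4  'dhffffa'
  #6 SA[6]=9  'fa'
  #7 SA[7]=8  'ffa'
  #8 SA[8]=7  'fffa'
  #9 SA[9]=6  'ffffa'
  #10 SA[10]=5  'hffffa'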